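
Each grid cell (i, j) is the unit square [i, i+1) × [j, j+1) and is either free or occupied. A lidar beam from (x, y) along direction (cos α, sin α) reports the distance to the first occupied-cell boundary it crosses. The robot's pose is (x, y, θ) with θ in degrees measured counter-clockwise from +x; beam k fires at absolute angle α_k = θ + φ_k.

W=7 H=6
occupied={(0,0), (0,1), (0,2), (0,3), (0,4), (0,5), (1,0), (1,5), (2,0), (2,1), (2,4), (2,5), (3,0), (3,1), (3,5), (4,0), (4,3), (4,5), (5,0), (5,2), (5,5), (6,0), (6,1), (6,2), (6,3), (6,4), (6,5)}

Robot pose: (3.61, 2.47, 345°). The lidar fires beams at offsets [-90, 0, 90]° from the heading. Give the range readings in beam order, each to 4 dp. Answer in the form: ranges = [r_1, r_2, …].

beam 1: φ=-90°, α=255°
  cosα=-0.2588 sinα=-0.9659 | (3,2) | tMaxX 2.3569 tMaxY 0.4866 | tΔX 3.8637 tΔY 1.0353
    t=0.4866 [y] (3,1) — stop
  → r_1 = 0.4866
beam 2: φ=0°, α=345°
  cosα=0.9659 sinα=-0.2588 | (3,2) | tMaxX 0.4038 tMaxY 1.8159 | tΔX 1.0353 tΔY 3.8637
    t=0.4038 [x] (4,2)
    t=1.4390 [x] (5,2) — stop
  → r_2 = 1.4390
beam 3: φ=90°, α=75°
  cosα=0.2588 sinα=0.9659 | (3,2) | tMaxX 1.5068 tMaxY 0.5487 | tΔX 3.8637 tΔY 1.0353
    t=0.5487 [y] (3,3)
    t=1.5068 [x] (4,3) — stop
  → r_3 = 1.5068

ranges = [0.4866, 1.4390, 1.5068]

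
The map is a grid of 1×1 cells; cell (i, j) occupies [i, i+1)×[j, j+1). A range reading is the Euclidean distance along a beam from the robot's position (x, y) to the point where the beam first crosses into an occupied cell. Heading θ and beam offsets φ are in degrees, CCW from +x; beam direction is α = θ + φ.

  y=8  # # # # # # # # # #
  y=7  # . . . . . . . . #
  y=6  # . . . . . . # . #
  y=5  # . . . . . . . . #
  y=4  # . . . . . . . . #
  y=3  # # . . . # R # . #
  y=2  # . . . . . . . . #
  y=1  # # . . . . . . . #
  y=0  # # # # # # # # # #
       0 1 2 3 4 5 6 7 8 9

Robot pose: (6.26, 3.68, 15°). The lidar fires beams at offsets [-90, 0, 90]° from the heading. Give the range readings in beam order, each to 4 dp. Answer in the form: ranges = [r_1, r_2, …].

beam 1: φ=-90°, α=285°
  d=(0.2588,-0.9659)  start (6,3)  tX=2.8591 tY=0.7040  stride 1/|dx|=3.8637 1/|dy|=1.0353
    cross y-line → (6,2), t=0.7040
    cross y-line → (6,1), t=1.7393
    cross y-line → (6,0), t=2.7745 (wall)
  → r_1 = 2.7745
beam 2: φ=0°, α=15°
  d=(0.9659,0.2588)  start (6,3)  tX=0.7661 tY=1.2364  stride 1/|dx|=1.0353 1/|dy|=3.8637
    cross x-line → (7,3), t=0.7661 (wall)
  → r_2 = 0.7661
beam 3: φ=90°, α=105°
  d=(-0.2588,0.9659)  start (6,3)  tX=1.0046 tY=0.3313  stride 1/|dx|=3.8637 1/|dy|=1.0353
    cross y-line → (6,4), t=0.3313
    cross x-line → (5,4), t=1.0046
    cross y-line → (5,5), t=1.3666
    cross y-line → (5,6), t=2.4018
    cross y-line → (5,7), t=3.4371
    cross y-line → (5,8), t=4.4724 (wall)
  → r_3 = 4.4724

ranges = [2.7745, 0.7661, 4.4724]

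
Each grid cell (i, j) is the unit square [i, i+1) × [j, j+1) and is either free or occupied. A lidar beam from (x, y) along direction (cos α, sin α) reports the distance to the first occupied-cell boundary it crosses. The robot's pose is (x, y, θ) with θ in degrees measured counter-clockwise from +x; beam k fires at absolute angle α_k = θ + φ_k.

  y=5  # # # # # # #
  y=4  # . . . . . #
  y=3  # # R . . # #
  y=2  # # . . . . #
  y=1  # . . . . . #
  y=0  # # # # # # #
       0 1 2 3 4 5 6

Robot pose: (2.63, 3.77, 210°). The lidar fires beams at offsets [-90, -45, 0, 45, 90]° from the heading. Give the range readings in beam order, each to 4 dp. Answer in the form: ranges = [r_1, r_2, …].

ranges = [1.4203, 0.6522, 0.7275, 2.8677, 3.1985]

beam 1: φ=-90°, α=120°
  d=(-0.5000,0.8660)  start (2,3)  tX=1.2600 tY=0.2656  stride 1/|dx|=2.0000 1/|dy|=1.1547
    cross y-line → (2,4), t=0.2656
    cross x-line → (1,4), t=1.2600
    cross y-line → (1,5), t=1.4203 (wall)
  → r_1 = 1.4203
beam 2: φ=-45°, α=165°
  d=(-0.9659,0.2588)  start (2,3)  tX=0.6522 tY=0.8887  stride 1/|dx|=1.0353 1/|dy|=3.8637
    cross x-line → (1,3), t=0.6522 (wall)
  → r_2 = 0.6522
beam 3: φ=0°, α=210°
  d=(-0.8660,-0.5000)  start (2,3)  tX=0.7275 tY=1.5400  stride 1/|dx|=1.1547 1/|dy|=2.0000
    cross x-line → (1,3), t=0.7275 (wall)
  → r_3 = 0.7275
beam 4: φ=45°, α=255°
  d=(-0.2588,-0.9659)  start (2,3)  tX=2.4341 tY=0.7972  stride 1/|dx|=3.8637 1/|dy|=1.0353
    cross y-line → (2,2), t=0.7972
    cross y-line → (2,1), t=1.8324
    cross x-line → (1,1), t=2.4341
    cross y-line → (1,0), t=2.8677 (wall)
  → r_4 = 2.8677
beam 5: φ=90°, α=300°
  d=(0.5000,-0.8660)  start (2,3)  tX=0.7400 tY=0.8891  stride 1/|dx|=2.0000 1/|dy|=1.1547
    cross x-line → (3,3), t=0.7400
    cross y-line → (3,2), t=0.8891
    cross y-line → (3,1), t=2.0438
    cross x-line → (4,1), t=2.7400
    cross y-line → (4,0), t=3.1985 (wall)
  → r_5 = 3.1985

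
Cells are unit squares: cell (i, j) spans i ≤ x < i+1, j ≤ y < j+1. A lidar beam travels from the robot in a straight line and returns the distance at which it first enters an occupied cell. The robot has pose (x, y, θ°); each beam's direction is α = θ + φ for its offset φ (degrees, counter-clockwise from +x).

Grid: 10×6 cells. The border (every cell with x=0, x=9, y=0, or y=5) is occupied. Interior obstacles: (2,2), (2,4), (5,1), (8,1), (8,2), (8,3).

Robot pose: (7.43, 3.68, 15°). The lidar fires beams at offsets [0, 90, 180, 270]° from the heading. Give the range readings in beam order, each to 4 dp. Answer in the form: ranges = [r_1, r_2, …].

beam 1: φ=0°, α=15°
  dir = (cos 15°, sin 15°) = (0.9659, 0.2588); from cell (7,3)
  next x-line at t=0.5901, next y-line at t=1.2364; Δt_x=1.0353, Δt_y=3.8637
    x: enter (8,3) at t=0.5901 ← occupied
  → r_1 = 0.5901
beam 2: φ=90°, α=105°
  dir = (cos 105°, sin 105°) = (-0.2588, 0.9659); from cell (7,3)
  next x-line at t=1.6614, next y-line at t=0.3313; Δt_x=3.8637, Δt_y=1.0353
    y: enter (7,4) at t=0.3313
    y: enter (7,5) at t=1.3666 ← occupied
  → r_2 = 1.3666
beam 3: φ=180°, α=195°
  dir = (cos 195°, sin 195°) = (-0.9659, -0.2588); from cell (7,3)
  next x-line at t=0.4452, next y-line at t=2.6273; Δt_x=1.0353, Δt_y=3.8637
    x: enter (6,3) at t=0.4452
    x: enter (5,3) at t=1.4804
    x: enter (4,3) at t=2.5157
    y: enter (4,2) at t=2.6273
    x: enter (3,2) at t=3.5510
    x: enter (2,2) at t=4.5863 ← occupied
  → r_3 = 4.5863
beam 4: φ=270°, α=285°
  dir = (cos 285°, sin 285°) = (0.2588, -0.9659); from cell (7,3)
  next x-line at t=2.2023, next y-line at t=0.7040; Δt_x=3.8637, Δt_y=1.0353
    y: enter (7,2) at t=0.7040
    y: enter (7,1) at t=1.7393
    x: enter (8,1) at t=2.2023 ← occupied
  → r_4 = 2.2023

ranges = [0.5901, 1.3666, 4.5863, 2.2023]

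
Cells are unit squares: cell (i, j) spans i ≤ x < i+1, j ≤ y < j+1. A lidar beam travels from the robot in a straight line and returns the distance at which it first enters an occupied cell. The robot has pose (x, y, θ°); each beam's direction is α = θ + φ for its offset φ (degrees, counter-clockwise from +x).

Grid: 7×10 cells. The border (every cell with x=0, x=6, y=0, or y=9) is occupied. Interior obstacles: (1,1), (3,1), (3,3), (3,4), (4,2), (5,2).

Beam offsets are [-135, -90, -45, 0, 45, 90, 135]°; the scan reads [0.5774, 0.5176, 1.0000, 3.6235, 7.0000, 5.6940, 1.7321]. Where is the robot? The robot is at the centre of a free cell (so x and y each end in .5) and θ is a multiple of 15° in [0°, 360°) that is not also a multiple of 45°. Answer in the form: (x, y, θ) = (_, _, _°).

(x, y, θ) = (4.5, 8.5, 195°)

Candidates: 34 free-cell centres × 16 headings = 544 poses. Raycast each; keep the one whose scan matches to 4 dp.
  (1.5, 3.5, 330°): beam 1 = 0.5176 ≠ 0.5774 ✗
  (1.5, 8.5, 165°): beam 1 = 1.0000 ≠ 0.5774 ✗
  (1.5, 2.5, 30°): beam 1 = 0.5176 ≠ 0.5774 ✗
  …
  (4.5, 8.5, 195°): r_1=0.5774, r_2=0.5176, r_3=1.0000, r_4=3.6235, r_5=7.0000, r_6=5.6940, r_7=1.7321 — all match ✓
Only this pose fits every beam.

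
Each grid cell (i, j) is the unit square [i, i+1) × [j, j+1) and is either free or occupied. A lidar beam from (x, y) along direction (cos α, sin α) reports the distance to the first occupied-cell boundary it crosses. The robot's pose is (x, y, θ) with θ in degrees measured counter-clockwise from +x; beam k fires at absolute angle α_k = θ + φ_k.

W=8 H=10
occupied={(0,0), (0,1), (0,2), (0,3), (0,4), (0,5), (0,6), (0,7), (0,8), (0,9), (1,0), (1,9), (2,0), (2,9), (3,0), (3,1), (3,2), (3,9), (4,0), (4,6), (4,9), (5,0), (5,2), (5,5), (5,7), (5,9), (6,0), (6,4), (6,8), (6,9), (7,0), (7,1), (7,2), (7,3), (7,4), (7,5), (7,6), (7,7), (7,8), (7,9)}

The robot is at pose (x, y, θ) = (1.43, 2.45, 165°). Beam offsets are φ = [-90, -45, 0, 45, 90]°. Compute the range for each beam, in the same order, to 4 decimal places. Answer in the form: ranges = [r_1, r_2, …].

beam 1: φ=-90°, α=75°
  direction (0.2588, 0.9659); cell (1,2); t to first gridline: x 2.2023, y 0.5694 (then +3.8637 / +1.0353)
    (1,3) via y @ 0.5694
    (1,4) via y @ 1.6047
    (2,4) via x @ 2.2023
    (2,5) via y @ 2.6400
    (2,6) via y @ 3.6752
    (2,7) via y @ 4.7105
    (2,8) via y @ 5.7458
    (3,8) via x @ 6.0660
    (3,9) via y @ 6.7811  # hit
  → r_1 = 6.7811
beam 2: φ=-45°, α=120°
  direction (-0.5000, 0.8660); cell (1,2); t to first gridline: x 0.8600, y 0.6351 (then +2.0000 / +1.1547)
    (1,3) via y @ 0.6351
    (0,3) via x @ 0.8600  # hit
  → r_2 = 0.8600
beam 3: φ=0°, α=165°
  direction (-0.9659, 0.2588); cell (1,2); t to first gridline: x 0.4452, y 2.1250 (then +1.0353 / +3.8637)
    (0,2) via x @ 0.4452  # hit
  → r_3 = 0.4452
beam 4: φ=45°, α=210°
  direction (-0.8660, -0.5000); cell (1,2); t to first gridline: x 0.4965, y 0.9000 (then +1.1547 / +2.0000)
    (0,2) via x @ 0.4965  # hit
  → r_4 = 0.4965
beam 5: φ=90°, α=255°
  direction (-0.2588, -0.9659); cell (1,2); t to first gridline: x 1.6614, y 0.4659 (then +3.8637 / +1.0353)
    (1,1) via y @ 0.4659
    (1,0) via y @ 1.5012  # hit
  → r_5 = 1.5012

ranges = [6.7811, 0.8600, 0.4452, 0.4965, 1.5012]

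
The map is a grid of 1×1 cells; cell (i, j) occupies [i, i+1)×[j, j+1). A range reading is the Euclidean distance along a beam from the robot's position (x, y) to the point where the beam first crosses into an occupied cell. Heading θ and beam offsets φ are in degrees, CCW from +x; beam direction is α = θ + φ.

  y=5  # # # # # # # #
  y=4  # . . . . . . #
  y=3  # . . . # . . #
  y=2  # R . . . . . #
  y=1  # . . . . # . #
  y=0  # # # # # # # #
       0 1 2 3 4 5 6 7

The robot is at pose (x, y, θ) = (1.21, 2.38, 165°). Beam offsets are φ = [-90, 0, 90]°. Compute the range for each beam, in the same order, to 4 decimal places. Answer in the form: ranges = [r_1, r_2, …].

beam 1: φ=-90°, α=75°
  direction (0.2588, 0.9659); cell (1,2); t to first gridline: x 3.0523, y 0.6419 (then +3.8637 / +1.0353)
    (1,3) via y @ 0.6419
    (1,4) via y @ 1.6771
    (1,5) via y @ 2.7124  # hit
  → r_1 = 2.7124
beam 2: φ=0°, α=165°
  direction (-0.9659, 0.2588); cell (1,2); t to first gridline: x 0.2174, y 2.3955 (then +1.0353 / +3.8637)
    (0,2) via x @ 0.2174  # hit
  → r_2 = 0.2174
beam 3: φ=90°, α=255°
  direction (-0.2588, -0.9659); cell (1,2); t to first gridline: x 0.8114, y 0.3934 (then +3.8637 / +1.0353)
    (1,1) via y @ 0.3934
    (0,1) via x @ 0.8114  # hit
  → r_3 = 0.8114

ranges = [2.7124, 0.2174, 0.8114]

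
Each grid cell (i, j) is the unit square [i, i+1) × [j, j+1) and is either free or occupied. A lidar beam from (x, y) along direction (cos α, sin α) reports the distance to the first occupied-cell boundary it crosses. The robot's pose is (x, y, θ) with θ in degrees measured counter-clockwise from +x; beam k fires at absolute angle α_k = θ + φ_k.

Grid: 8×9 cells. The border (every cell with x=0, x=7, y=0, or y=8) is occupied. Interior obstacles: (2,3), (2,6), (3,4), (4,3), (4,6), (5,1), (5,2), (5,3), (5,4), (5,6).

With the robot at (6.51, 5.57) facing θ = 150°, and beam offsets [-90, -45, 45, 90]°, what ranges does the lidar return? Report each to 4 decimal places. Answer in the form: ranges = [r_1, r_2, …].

ranges = [0.9800, 2.5157, 2.5985, 1.0200]

beam 1: φ=-90°, α=60°
  d=(0.5000,0.8660)  start (6,5)  tX=0.9800 tY=0.4965  stride 1/|dx|=2.0000 1/|dy|=1.1547
    cross y-line → (6,6), t=0.4965
    cross x-line → (7,6), t=0.9800 (wall)
  → r_1 = 0.9800
beam 2: φ=-45°, α=105°
  d=(-0.2588,0.9659)  start (6,5)  tX=1.9705 tY=0.4452  stride 1/|dx|=3.8637 1/|dy|=1.0353
    cross y-line → (6,6), t=0.4452
    cross y-line → (6,7), t=1.4804
    cross x-line → (5,7), t=1.9705
    cross y-line → (5,8), t=2.5157 (wall)
  → r_2 = 2.5157
beam 3: φ=45°, α=195°
  d=(-0.9659,-0.2588)  start (6,5)  tX=0.5280 tY=2.2023  stride 1/|dx|=1.0353 1/|dy|=3.8637
    cross x-line → (5,5), t=0.5280
    cross x-line → (4,5), t=1.5633
    cross y-line → (4,4), t=2.2023
    cross x-line → (3,4), t=2.5985 (wall)
  → r_3 = 2.5985
beam 4: φ=90°, α=240°
  d=(-0.5000,-0.8660)  start (6,5)  tX=1.0200 tY=0.6582  stride 1/|dx|=2.0000 1/|dy|=1.1547
    cross y-line → (6,4), t=0.6582
    cross x-line → (5,4), t=1.0200 (wall)
  → r_4 = 1.0200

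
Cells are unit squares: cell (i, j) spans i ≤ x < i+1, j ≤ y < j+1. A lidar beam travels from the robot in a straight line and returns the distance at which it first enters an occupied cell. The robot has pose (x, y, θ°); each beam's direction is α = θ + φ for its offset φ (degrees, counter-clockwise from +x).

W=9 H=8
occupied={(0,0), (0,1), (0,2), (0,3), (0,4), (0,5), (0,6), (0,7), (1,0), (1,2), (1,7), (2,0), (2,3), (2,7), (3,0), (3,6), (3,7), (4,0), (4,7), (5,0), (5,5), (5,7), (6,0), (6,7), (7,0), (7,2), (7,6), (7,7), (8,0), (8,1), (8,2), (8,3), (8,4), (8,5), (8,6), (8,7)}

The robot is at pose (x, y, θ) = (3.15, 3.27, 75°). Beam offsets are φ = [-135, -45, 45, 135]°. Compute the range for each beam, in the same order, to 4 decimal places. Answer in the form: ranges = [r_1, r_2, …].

ranges = [2.6212, 5.4600, 0.3000, 0.1732]

beam 1: φ=-135°, α=300°
  direction (0.5000, -0.8660); cell (3,3); t to first gridline: x 1.7000, y 0.3118 (then +2.0000 / +1.1547)
    (3,2) via y @ 0.3118
    (3,1) via y @ 1.4665
    (4,1) via x @ 1.7000
    (4,0) via y @ 2.6212  # hit
  → r_1 = 2.6212
beam 2: φ=-45°, α=30°
  direction (0.8660, 0.5000); cell (3,3); t to first gridline: x 0.9815, y 1.4600 (then +1.1547 / +2.0000)
    (4,3) via x @ 0.9815
    (4,4) via y @ 1.4600
    (5,4) via x @ 2.1362
    (6,4) via x @ 3.2909
    (6,5) via y @ 3.4600
    (7,5) via x @ 4.4456
    (7,6) via y @ 5.4600  # hit
  → r_2 = 5.4600
beam 3: φ=45°, α=120°
  direction (-0.5000, 0.8660); cell (3,3); t to first gridline: x 0.3000, y 0.8429 (then +2.0000 / +1.1547)
    (2,3) via x @ 0.3000  # hit
  → r_3 = 0.3000
beam 4: φ=135°, α=210°
  direction (-0.8660, -0.5000); cell (3,3); t to first gridline: x 0.1732, y 0.5400 (then +1.1547 / +2.0000)
    (2,3) via x @ 0.1732  # hit
  → r_4 = 0.1732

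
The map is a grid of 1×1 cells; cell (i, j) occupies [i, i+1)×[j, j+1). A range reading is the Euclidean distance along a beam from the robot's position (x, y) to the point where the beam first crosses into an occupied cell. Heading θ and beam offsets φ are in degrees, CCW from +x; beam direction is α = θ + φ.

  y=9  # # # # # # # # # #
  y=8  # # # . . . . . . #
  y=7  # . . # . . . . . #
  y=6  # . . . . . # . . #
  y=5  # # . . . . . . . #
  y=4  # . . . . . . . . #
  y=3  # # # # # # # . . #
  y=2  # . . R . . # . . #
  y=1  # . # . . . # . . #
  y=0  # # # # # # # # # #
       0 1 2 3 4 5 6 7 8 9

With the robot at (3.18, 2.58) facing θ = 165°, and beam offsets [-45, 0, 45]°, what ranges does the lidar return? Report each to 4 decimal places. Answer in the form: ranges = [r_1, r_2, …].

ranges = [0.4850, 1.6228, 1.1600]

beam 1: φ=-45°, α=120°
  d=(-0.5000,0.8660)  start (3,2)  tX=0.3600 tY=0.4850  stride 1/|dx|=2.0000 1/|dy|=1.1547
    cross x-line → (2,2), t=0.3600
    cross y-line → (2,3), t=0.4850 (wall)
  → r_1 = 0.4850
beam 2: φ=0°, α=165°
  d=(-0.9659,0.2588)  start (3,2)  tX=0.1863 tY=1.6228  stride 1/|dx|=1.0353 1/|dy|=3.8637
    cross x-line → (2,2), t=0.1863
    cross x-line → (1,2), t=1.2216
    cross y-line → (1,3), t=1.6228 (wall)
  → r_2 = 1.6228
beam 3: φ=45°, α=210°
  d=(-0.8660,-0.5000)  start (3,2)  tX=0.2078 tY=1.1600  stride 1/|dx|=1.1547 1/|dy|=2.0000
    cross x-line → (2,2), t=0.2078
    cross y-line → (2,1), t=1.1600 (wall)
  → r_3 = 1.1600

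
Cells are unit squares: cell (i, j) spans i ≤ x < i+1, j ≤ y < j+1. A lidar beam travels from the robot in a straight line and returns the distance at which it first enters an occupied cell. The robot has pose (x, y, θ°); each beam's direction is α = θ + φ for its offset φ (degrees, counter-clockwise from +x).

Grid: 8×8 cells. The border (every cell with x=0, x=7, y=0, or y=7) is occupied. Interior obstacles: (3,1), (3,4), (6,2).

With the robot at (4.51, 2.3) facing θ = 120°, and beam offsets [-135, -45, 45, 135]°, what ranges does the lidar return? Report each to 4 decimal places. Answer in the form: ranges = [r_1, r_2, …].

beam 1: φ=-135°, α=345°
  cosα=0.9659 sinα=-0.2588 | (4,2) | tMaxX 0.5073 tMaxY 1.1591 | tΔX 1.0353 tΔY 3.8637
    t=0.5073 [x] (5,2)
    t=1.1591 [y] (5,1)
    t=1.5426 [x] (6,1)
    t=2.5778 [x] (7,1) — stop
  → r_1 = 2.5778
beam 2: φ=-45°, α=75°
  cosα=0.2588 sinα=0.9659 | (4,2) | tMaxX 1.8932 tMaxY 0.7247 | tΔX 3.8637 tΔY 1.0353
    t=0.7247 [y] (4,3)
    t=1.7600 [y] (4,4)
    t=1.8932 [x] (5,4)
    t=2.7952 [y] (5,5)
    t=3.8305 [y] (5,6)
    t=4.8658 [y] (5,7) — stop
  → r_2 = 4.8658
beam 3: φ=45°, α=165°
  cosα=-0.9659 sinα=0.2588 | (4,2) | tMaxX 0.5280 tMaxY 2.7046 | tΔX 1.0353 tΔY 3.8637
    t=0.5280 [x] (3,2)
    t=1.5633 [x] (2,2)
    t=2.5985 [x] (1,2)
    t=2.7046 [y] (1,3)
    t=3.6338 [x] (0,3) — stop
  → r_3 = 3.6338
beam 4: φ=135°, α=255°
  cosα=-0.2588 sinα=-0.9659 | (4,2) | tMaxX 1.9705 tMaxY 0.3106 | tΔX 3.8637 tΔY 1.0353
    t=0.3106 [y] (4,1)
    t=1.3459 [y] (4,0) — stop
  → r_4 = 1.3459

ranges = [2.5778, 4.8658, 3.6338, 1.3459]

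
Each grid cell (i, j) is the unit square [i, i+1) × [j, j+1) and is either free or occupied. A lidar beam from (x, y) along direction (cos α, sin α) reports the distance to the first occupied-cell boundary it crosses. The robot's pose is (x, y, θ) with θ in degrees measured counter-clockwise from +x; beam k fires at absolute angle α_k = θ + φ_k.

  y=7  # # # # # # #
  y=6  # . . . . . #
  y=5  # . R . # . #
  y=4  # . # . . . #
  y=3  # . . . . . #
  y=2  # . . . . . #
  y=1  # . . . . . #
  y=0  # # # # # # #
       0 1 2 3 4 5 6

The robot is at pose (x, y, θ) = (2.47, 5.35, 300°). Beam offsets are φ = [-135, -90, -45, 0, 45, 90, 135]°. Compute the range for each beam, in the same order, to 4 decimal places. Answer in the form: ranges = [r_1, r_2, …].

ranges = [1.5219, 1.6974, 0.3623, 0.4041, 3.6545, 3.3000, 1.7082]

beam 1: φ=-135°, α=165°
  cosα=-0.9659 sinα=0.2588 | (2,5) | tMaxX 0.4866 tMaxY 2.5114 | tΔX 1.0353 tΔY 3.8637
    t=0.4866 [x] (1,5)
    t=1.5219 [x] (0,5) — stop
  → r_1 = 1.5219
beam 2: φ=-90°, α=210°
  cosα=-0.8660 sinα=-0.5000 | (2,5) | tMaxX 0.5427 tMaxY 0.7000 | tΔX 1.1547 tΔY 2.0000
    t=0.5427 [x] (1,5)
    t=0.7000 [y] (1,4)
    t=1.6974 [x] (0,4) — stop
  → r_2 = 1.6974
beam 3: φ=-45°, α=255°
  cosα=-0.2588 sinα=-0.9659 | (2,5) | tMaxX 1.8159 tMaxY 0.3623 | tΔX 3.8637 tΔY 1.0353
    t=0.3623 [y] (2,4) — stop
  → r_3 = 0.3623
beam 4: φ=0°, α=300°
  cosα=0.5000 sinα=-0.8660 | (2,5) | tMaxX 1.0600 tMaxY 0.4041 | tΔX 2.0000 tΔY 1.1547
    t=0.4041 [y] (2,4) — stop
  → r_4 = 0.4041
beam 5: φ=45°, α=345°
  cosα=0.9659 sinα=-0.2588 | (2,5) | tMaxX 0.5487 tMaxY 1.3523 | tΔX 1.0353 tΔY 3.8637
    t=0.5487 [x] (3,5)
    t=1.3523 [y] (3,4)
    t=1.5840 [x] (4,4)
    t=2.6192 [x] (5,4)
    t=3.6545 [x] (6,4) — stop
  → r_5 = 3.6545
beam 6: φ=90°, α=30°
  cosα=0.8660 sinα=0.5000 | (2,5) | tMaxX 0.6120 tMaxY 1.3000 | tΔX 1.1547 tΔY 2.0000
    t=0.6120 [x] (3,5)
    t=1.3000 [y] (3,6)
    t=1.7667 [x] (4,6)
    t=2.9214 [x] (5,6)
    t=3.3000 [y] (5,7) — stop
  → r_6 = 3.3000
beam 7: φ=135°, α=75°
  cosα=0.2588 sinα=0.9659 | (2,5) | tMaxX 2.0478 tMaxY 0.6729 | tΔX 3.8637 tΔY 1.0353
    t=0.6729 [y] (2,6)
    t=1.7082 [y] (2,7) — stop
  → r_7 = 1.7082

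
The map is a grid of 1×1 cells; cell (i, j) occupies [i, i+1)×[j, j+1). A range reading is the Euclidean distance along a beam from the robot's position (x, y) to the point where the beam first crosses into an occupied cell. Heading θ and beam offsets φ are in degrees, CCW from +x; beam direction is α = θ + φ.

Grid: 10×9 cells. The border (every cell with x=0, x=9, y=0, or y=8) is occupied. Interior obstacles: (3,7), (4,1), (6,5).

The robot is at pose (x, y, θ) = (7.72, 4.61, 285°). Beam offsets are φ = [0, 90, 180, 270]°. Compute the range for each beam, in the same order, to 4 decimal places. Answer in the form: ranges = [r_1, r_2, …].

ranges = [3.7373, 1.3252, 3.5096, 6.9571]

beam 1: φ=0°, α=285°
  d=(0.2588,-0.9659)  start (7,4)  tX=1.0818 tY=0.6315  stride 1/|dx|=3.8637 1/|dy|=1.0353
    cross y-line → (7,3), t=0.6315
    cross x-line → (8,3), t=1.0818
    cross y-line → (8,2), t=1.6668
    cross y-line → (8,1), t=2.7021
    cross y-line → (8,0), t=3.7373 (wall)
  → r_1 = 3.7373
beam 2: φ=90°, α=15°
  d=(0.9659,0.2588)  start (7,4)  tX=0.2899 tY=1.5068  stride 1/|dx|=1.0353 1/|dy|=3.8637
    cross x-line → (8,4), t=0.2899
    cross x-line → (9,4), t=1.3252 (wall)
  → r_2 = 1.3252
beam 3: φ=180°, α=105°
  d=(-0.2588,0.9659)  start (7,4)  tX=2.7819 tY=0.4038  stride 1/|dx|=3.8637 1/|dy|=1.0353
    cross y-line → (7,5), t=0.4038
    cross y-line → (7,6), t=1.4390
    cross y-line → (7,7), t=2.4743
    cross x-line → (6,7), t=2.7819
    cross y-line → (6,8), t=3.5096 (wall)
  → r_3 = 3.5096
beam 4: φ=270°, α=195°
  d=(-0.9659,-0.2588)  start (7,4)  tX=0.7454 tY=2.3569  stride 1/|dx|=1.0353 1/|dy|=3.8637
    cross x-line → (6,4), t=0.7454
    cross x-line → (5,4), t=1.7807
    cross y-line → (5,3), t=2.3569
    cross x-line → (4,3), t=2.8160
    cross x-line → (3,3), t=3.8512
    cross x-line → (2,3), t=4.8865
    cross x-line → (1,3), t=5.9218
    cross y-line → (1,2), t=6.2206
    cross x-line → (0,2), t=6.9571 (wall)
  → r_4 = 6.9571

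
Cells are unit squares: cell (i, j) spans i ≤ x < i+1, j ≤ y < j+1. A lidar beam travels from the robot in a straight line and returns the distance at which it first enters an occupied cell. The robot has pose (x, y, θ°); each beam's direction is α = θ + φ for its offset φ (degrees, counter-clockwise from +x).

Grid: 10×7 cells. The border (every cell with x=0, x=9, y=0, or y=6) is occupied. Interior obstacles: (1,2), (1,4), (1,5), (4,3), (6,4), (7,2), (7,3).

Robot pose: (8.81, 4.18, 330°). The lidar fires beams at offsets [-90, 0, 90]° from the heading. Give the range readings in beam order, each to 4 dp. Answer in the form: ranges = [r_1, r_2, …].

beam 1: φ=-90°, α=240°
  cosα=-0.5000 sinα=-0.8660 | (8,4) | tMaxX 1.6200 tMaxY 0.2078 | tΔX 2.0000 tΔY 1.1547
    t=0.2078 [y] (8,3)
    t=1.3625 [y] (8,2)
    t=1.6200 [x] (7,2) — stop
  → r_1 = 1.6200
beam 2: φ=0°, α=330°
  cosα=0.8660 sinα=-0.5000 | (8,4) | tMaxX 0.2194 tMaxY 0.3600 | tΔX 1.1547 tΔY 2.0000
    t=0.2194 [x] (9,4) — stop
  → r_2 = 0.2194
beam 3: φ=90°, α=60°
  cosα=0.5000 sinα=0.8660 | (8,4) | tMaxX 0.3800 tMaxY 0.9469 | tΔX 2.0000 tΔY 1.1547
    t=0.3800 [x] (9,4) — stop
  → r_3 = 0.3800

ranges = [1.6200, 0.2194, 0.3800]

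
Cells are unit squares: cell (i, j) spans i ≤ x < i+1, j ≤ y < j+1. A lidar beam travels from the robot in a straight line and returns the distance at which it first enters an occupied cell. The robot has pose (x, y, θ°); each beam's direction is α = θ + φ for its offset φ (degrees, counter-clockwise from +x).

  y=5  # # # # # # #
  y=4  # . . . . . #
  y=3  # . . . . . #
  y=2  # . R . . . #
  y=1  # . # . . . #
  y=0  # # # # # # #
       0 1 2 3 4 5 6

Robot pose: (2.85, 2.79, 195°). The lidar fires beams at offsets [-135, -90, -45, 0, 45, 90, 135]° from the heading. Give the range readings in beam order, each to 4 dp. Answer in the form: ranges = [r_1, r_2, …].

ranges = [2.5519, 2.2880, 2.1362, 1.9153, 0.9122, 1.8531, 3.5800]

beam 1: φ=-135°, α=60°
  cosα=0.5000 sinα=0.8660 | (2,2) | tMaxX 0.3000 tMaxY 0.2425 | tΔX 2.0000 tΔY 1.1547
    t=0.2425 [y] (2,3)
    t=0.3000 [x] (3,3)
    t=1.3972 [y] (3,4)
    t=2.3000 [x] (4,4)
    t=2.5519 [y] (4,5) — stop
  → r_1 = 2.5519
beam 2: φ=-90°, α=105°
  cosα=-0.2588 sinα=0.9659 | (2,2) | tMaxX 3.2841 tMaxY 0.2174 | tΔX 3.8637 tΔY 1.0353
    t=0.2174 [y] (2,3)
    t=1.2527 [y] (2,4)
    t=2.2880 [y] (2,5) — stop
  → r_2 = 2.2880
beam 3: φ=-45°, α=150°
  cosα=-0.8660 sinα=0.5000 | (2,2) | tMaxX 0.9815 tMaxY 0.4200 | tΔX 1.1547 tΔY 2.0000
    t=0.4200 [y] (2,3)
    t=0.9815 [x] (1,3)
    t=2.1362 [x] (0,3) — stop
  → r_3 = 2.1362
beam 4: φ=0°, α=195°
  cosα=-0.9659 sinα=-0.2588 | (2,2) | tMaxX 0.8800 tMaxY 3.0523 | tΔX 1.0353 tΔY 3.8637
    t=0.8800 [x] (1,2)
    t=1.9153 [x] (0,2) — stop
  → r_4 = 1.9153
beam 5: φ=45°, α=240°
  cosα=-0.5000 sinα=-0.8660 | (2,2) | tMaxX 1.7000 tMaxY 0.9122 | tΔX 2.0000 tΔY 1.1547
    t=0.9122 [y] (2,1) — stop
  → r_5 = 0.9122
beam 6: φ=90°, α=285°
  cosα=0.2588 sinα=-0.9659 | (2,2) | tMaxX 0.5796 tMaxY 0.8179 | tΔX 3.8637 tΔY 1.0353
    t=0.5796 [x] (3,2)
    t=0.8179 [y] (3,1)
    t=1.8531 [y] (3,0) — stop
  → r_6 = 1.8531
beam 7: φ=135°, α=330°
  cosα=0.8660 sinα=-0.5000 | (2,2) | tMaxX 0.1732 tMaxY 1.5800 | tΔX 1.1547 tΔY 2.0000
    t=0.1732 [x] (3,2)
    t=1.3279 [x] (4,2)
    t=1.5800 [y] (4,1)
    t=2.4826 [x] (5,1)
    t=3.5800 [y] (5,0) — stop
  → r_7 = 3.5800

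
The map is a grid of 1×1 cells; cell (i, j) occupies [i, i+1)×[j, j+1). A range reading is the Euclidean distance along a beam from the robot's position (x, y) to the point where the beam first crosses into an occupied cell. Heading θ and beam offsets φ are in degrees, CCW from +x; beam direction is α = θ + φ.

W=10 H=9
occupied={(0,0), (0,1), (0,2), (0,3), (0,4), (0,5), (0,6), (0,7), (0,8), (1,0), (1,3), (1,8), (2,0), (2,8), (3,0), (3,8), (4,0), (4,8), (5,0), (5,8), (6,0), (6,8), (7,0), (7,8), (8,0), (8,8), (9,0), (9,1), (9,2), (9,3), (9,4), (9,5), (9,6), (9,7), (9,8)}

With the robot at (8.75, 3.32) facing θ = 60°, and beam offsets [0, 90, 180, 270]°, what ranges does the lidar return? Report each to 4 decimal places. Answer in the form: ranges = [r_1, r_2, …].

ranges = [0.5000, 8.9489, 2.6789, 0.2887]

beam 1: φ=0°, α=60°
  dir = (cos 60°, sin 60°) = (0.5000, 0.8660); from cell (8,3)
  next x-line at t=0.5000, next y-line at t=0.7852; Δt_x=2.0000, Δt_y=1.1547
    x: enter (9,3) at t=0.5000 ← occupied
  → r_1 = 0.5000
beam 2: φ=90°, α=150°
  dir = (cos 150°, sin 150°) = (-0.8660, 0.5000); from cell (8,3)
  next x-line at t=0.8660, next y-line at t=1.3600; Δt_x=1.1547, Δt_y=2.0000
    x: enter (7,3) at t=0.8660
    y: enter (7,4) at t=1.3600
    x: enter (6,4) at t=2.0207
    x: enter (5,4) at t=3.1754
    y: enter (5,5) at t=3.3600
    x: enter (4,5) at t=4.3301
    y: enter (4,6) at t=5.3600
    x: enter (3,6) at t=5.4848
    x: enter (2,6) at t=6.6395
    y: enter (2,7) at t=7.3600
    x: enter (1,7) at t=7.7942
    x: enter (0,7) at t=8.9489 ← occupied
  → r_2 = 8.9489
beam 3: φ=180°, α=240°
  dir = (cos 240°, sin 240°) = (-0.5000, -0.8660); from cell (8,3)
  next x-line at t=1.5000, next y-line at t=0.3695; Δt_x=2.0000, Δt_y=1.1547
    y: enter (8,2) at t=0.3695
    x: enter (7,2) at t=1.5000
    y: enter (7,1) at t=1.5242
    y: enter (7,0) at t=2.6789 ← occupied
  → r_3 = 2.6789
beam 4: φ=270°, α=330°
  dir = (cos 330°, sin 330°) = (0.8660, -0.5000); from cell (8,3)
  next x-line at t=0.2887, next y-line at t=0.6400; Δt_x=1.1547, Δt_y=2.0000
    x: enter (9,3) at t=0.2887 ← occupied
  → r_4 = 0.2887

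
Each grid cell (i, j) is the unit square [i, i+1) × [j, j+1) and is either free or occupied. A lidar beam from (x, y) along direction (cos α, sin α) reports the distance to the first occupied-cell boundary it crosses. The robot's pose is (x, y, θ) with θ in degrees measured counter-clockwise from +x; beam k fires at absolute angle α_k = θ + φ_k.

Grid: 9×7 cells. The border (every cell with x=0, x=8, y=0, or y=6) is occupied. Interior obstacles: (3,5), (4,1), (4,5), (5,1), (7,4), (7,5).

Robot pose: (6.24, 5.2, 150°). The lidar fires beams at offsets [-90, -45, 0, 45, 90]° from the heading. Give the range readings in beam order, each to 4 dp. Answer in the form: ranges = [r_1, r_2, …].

beam 1: φ=-90°, α=60°
  cosα=0.5000 sinα=0.8660 | (6,5) | tMaxX 1.5200 tMaxY 0.9238 | tΔX 2.0000 tΔY 1.1547
    t=0.9238 [y] (6,6) — stop
  → r_1 = 0.9238
beam 2: φ=-45°, α=105°
  cosα=-0.2588 sinα=0.9659 | (6,5) | tMaxX 0.9273 tMaxY 0.8282 | tΔX 3.8637 tΔY 1.0353
    t=0.8282 [y] (6,6) — stop
  → r_2 = 0.8282
beam 3: φ=0°, α=150°
  cosα=-0.8660 sinα=0.5000 | (6,5) | tMaxX 0.2771 tMaxY 1.6000 | tΔX 1.1547 tΔY 2.0000
    t=0.2771 [x] (5,5)
    t=1.4318 [x] (4,5) — stop
  → r_3 = 1.4318
beam 4: φ=45°, α=195°
  cosα=-0.9659 sinα=-0.2588 | (6,5) | tMaxX 0.2485 tMaxY 0.7727 | tΔX 1.0353 tΔY 3.8637
    t=0.2485 [x] (5,5)
    t=0.7727 [y] (5,4)
    t=1.2837 [x] (4,4)
    t=2.3190 [x] (3,4)
    t=3.3543 [x] (2,4)
    t=4.3896 [x] (1,4)
    t=4.6364 [y] (1,3)
    t=5.4248 [x] (0,3) — stop
  → r_4 = 5.4248
beam 5: φ=90°, α=240°
  cosα=-0.5000 sinα=-0.8660 | (6,5) | tMaxX 0.4800 tMaxY 0.2309 | tΔX 2.0000 tΔY 1.1547
    t=0.2309 [y] (6,4)
    t=0.4800 [x] (5,4)
    t=1.3856 [y] (5,3)
    t=2.4800 [x] (4,3)
    t=2.5403 [y] (4,2)
    t=3.6950 [y] (4,1) — stop
  → r_5 = 3.6950

ranges = [0.9238, 0.8282, 1.4318, 5.4248, 3.6950]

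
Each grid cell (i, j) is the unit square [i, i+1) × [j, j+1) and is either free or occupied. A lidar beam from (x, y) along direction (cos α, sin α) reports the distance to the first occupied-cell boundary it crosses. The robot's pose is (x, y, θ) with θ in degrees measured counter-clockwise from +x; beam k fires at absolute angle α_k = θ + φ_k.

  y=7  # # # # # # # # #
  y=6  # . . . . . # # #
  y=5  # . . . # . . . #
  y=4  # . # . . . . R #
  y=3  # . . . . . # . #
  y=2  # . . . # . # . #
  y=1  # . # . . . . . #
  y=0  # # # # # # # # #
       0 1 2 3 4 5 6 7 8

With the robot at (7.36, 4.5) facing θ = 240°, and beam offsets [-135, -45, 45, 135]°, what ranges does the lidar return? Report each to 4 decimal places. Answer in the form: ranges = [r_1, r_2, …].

ranges = [1.5529, 6.5844, 2.4728, 0.6626]

beam 1: φ=-135°, α=105°
  dir = (cos 105°, sin 105°) = (-0.2588, 0.9659); from cell (7,4)
  next x-line at t=1.3909, next y-line at t=0.5176; Δt_x=3.8637, Δt_y=1.0353
    y: enter (7,5) at t=0.5176
    x: enter (6,5) at t=1.3909
    y: enter (6,6) at t=1.5529 ← occupied
  → r_1 = 1.5529
beam 2: φ=-45°, α=195°
  dir = (cos 195°, sin 195°) = (-0.9659, -0.2588); from cell (7,4)
  next x-line at t=0.3727, next y-line at t=1.9319; Δt_x=1.0353, Δt_y=3.8637
    x: enter (6,4) at t=0.3727
    x: enter (5,4) at t=1.4080
    y: enter (5,3) at t=1.9319
    x: enter (4,3) at t=2.4433
    x: enter (3,3) at t=3.4785
    x: enter (2,3) at t=4.5138
    x: enter (1,3) at t=5.5491
    y: enter (1,2) at t=5.7956
    x: enter (0,2) at t=6.5844 ← occupied
  → r_2 = 6.5844
beam 3: φ=45°, α=285°
  dir = (cos 285°, sin 285°) = (0.2588, -0.9659); from cell (7,4)
  next x-line at t=2.4728, next y-line at t=0.5176; Δt_x=3.8637, Δt_y=1.0353
    y: enter (7,3) at t=0.5176
    y: enter (7,2) at t=1.5529
    x: enter (8,2) at t=2.4728 ← occupied
  → r_3 = 2.4728
beam 4: φ=135°, α=15°
  dir = (cos 15°, sin 15°) = (0.9659, 0.2588); from cell (7,4)
  next x-line at t=0.6626, next y-line at t=1.9319; Δt_x=1.0353, Δt_y=3.8637
    x: enter (8,4) at t=0.6626 ← occupied
  → r_4 = 0.6626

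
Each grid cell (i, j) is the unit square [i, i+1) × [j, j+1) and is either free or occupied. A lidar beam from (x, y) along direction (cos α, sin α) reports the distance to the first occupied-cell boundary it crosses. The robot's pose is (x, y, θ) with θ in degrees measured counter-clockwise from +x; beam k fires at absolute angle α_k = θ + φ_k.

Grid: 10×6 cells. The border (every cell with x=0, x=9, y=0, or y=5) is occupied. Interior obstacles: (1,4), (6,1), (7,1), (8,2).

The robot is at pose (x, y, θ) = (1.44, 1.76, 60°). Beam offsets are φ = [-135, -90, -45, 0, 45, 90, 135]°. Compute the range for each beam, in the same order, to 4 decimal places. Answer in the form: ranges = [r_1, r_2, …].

beam 1: φ=-135°, α=285°
  cosα=0.2588 sinα=-0.9659 | (1,1) | tMaxX 2.1637 tMaxY 0.7868 | tΔX 3.8637 tΔY 1.0353
    t=0.7868 [y] (1,0) — stop
  → r_1 = 0.7868
beam 2: φ=-90°, α=330°
  cosα=0.8660 sinα=-0.5000 | (1,1) | tMaxX 0.6466 tMaxY 1.5200 | tΔX 1.1547 tΔY 2.0000
    t=0.6466 [x] (2,1)
    t=1.5200 [y] (2,0) — stop
  → r_2 = 1.5200
beam 3: φ=-45°, α=15°
  cosα=0.9659 sinα=0.2588 | (1,1) | tMaxX 0.5798 tMaxY 0.9273 | tΔX 1.0353 tΔY 3.8637
    t=0.5798 [x] (2,1)
    t=0.9273 [y] (2,2)
    t=1.6150 [x] (3,2)
    t=2.6503 [x] (4,2)
    t=3.6856 [x] (5,2)
    t=4.7209 [x] (6,2)
    t=4.7910 [y] (6,3)
    t=5.7561 [x] (7,3)
    t=6.7914 [x] (8,3)
    t=7.8267 [x] (9,3) — stop
  → r_3 = 7.8267
beam 4: φ=0°, α=60°
  cosα=0.5000 sinα=0.8660 | (1,1) | tMaxX 1.1200 tMaxY 0.2771 | tΔX 2.0000 tΔY 1.1547
    t=0.2771 [y] (1,2)
    t=1.1200 [x] (2,2)
    t=1.4318 [y] (2,3)
    t=2.5865 [y] (2,4)
    t=3.1200 [x] (3,4)
    t=3.7412 [y] (3,5) — stop
  → r_4 = 3.7412
beam 5: φ=45°, α=105°
  cosα=-0.2588 sinα=0.9659 | (1,1) | tMaxX 1.7000 tMaxY 0.2485 | tΔX 3.8637 tΔY 1.0353
    t=0.2485 [y] (1,2)
    t=1.2837 [y] (1,3)
    t=1.7000 [x] (0,3) — stop
  → r_5 = 1.7000
beam 6: φ=90°, α=150°
  cosα=-0.8660 sinα=0.5000 | (1,1) | tMaxX 0.5081 tMaxY 0.4800 | tΔX 1.1547 tΔY 2.0000
    t=0.4800 [y] (1,2)
    t=0.5081 [x] (0,2) — stop
  → r_6 = 0.5081
beam 7: φ=135°, α=195°
  cosα=-0.9659 sinα=-0.2588 | (1,1) | tMaxX 0.4555 tMaxY 2.9364 | tΔX 1.0353 tΔY 3.8637
    t=0.4555 [x] (0,1) — stop
  → r_7 = 0.4555

ranges = [0.7868, 1.5200, 7.8267, 3.7412, 1.7000, 0.5081, 0.4555]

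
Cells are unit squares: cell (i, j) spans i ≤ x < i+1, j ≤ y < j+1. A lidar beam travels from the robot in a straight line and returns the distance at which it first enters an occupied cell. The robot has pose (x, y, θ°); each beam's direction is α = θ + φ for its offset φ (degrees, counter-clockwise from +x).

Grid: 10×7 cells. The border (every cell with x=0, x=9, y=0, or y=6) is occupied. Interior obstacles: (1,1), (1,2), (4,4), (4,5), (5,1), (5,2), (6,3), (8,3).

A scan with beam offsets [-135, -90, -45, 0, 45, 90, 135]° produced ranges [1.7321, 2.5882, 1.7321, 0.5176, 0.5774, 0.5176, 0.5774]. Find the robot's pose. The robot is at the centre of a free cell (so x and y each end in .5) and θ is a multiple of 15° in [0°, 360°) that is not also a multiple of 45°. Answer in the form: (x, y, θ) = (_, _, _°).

(x, y, θ) = (6.5, 2.5, 75°)

Candidates: 32 free-cell centres × 16 headings = 512 poses. Raycast each; keep the one whose scan matches to 4 dp.
  (2.5, 4.5, 255°): beam 2 = 1.5529 ≠ 2.5882 ✗
  (6.5, 4.5, 210°): beam 1 = 1.5529 ≠ 1.7321 ✗
  (2.5, 1.5, 60°): beam 1 = 0.5176 ≠ 1.7321 ✗
  …
  (6.5, 2.5, 75°): r_1=1.7321, r_2=2.5882, r_3=1.7321, r_4=0.5176, r_5=0.5774, r_6=0.5176, r_7=0.5774 — all match ✓
Only this pose fits every beam.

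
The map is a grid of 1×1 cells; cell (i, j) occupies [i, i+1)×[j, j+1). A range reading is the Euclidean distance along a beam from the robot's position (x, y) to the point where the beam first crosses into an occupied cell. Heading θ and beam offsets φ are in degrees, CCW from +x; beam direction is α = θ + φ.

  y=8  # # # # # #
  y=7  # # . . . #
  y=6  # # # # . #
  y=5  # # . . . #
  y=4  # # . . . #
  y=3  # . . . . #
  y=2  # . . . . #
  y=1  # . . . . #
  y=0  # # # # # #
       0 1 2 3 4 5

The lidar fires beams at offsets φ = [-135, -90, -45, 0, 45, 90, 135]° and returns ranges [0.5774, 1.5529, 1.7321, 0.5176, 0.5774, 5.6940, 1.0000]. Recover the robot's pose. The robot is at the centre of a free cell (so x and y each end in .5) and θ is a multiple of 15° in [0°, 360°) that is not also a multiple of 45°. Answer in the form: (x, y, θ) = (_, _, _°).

(x, y, θ) = (4.5, 6.5, 165°)

The pose lattice has 22·16 = 352 candidates. Test each by forward raycasting.
  (1.5, 2.5, 210°): beam 1 = 1.5529 ≠ 0.5774 ✗
  (2.5, 2.5, 345°): beam 1 = 1.7321 ≠ 0.5774 ✗
  (4.5, 3.5, 330°): beam 1 = 3.6235 ≠ 0.5774 ✗
  …
  (4.5, 6.5, 165°): r_1=0.5774, r_2=1.5529, r_3=1.7321, r_4=0.5176, r_5=0.5774, r_6=5.6940, r_7=1.0000 — all match ✓
Unique over the lattice → pose = (4.5, 6.5, 165°).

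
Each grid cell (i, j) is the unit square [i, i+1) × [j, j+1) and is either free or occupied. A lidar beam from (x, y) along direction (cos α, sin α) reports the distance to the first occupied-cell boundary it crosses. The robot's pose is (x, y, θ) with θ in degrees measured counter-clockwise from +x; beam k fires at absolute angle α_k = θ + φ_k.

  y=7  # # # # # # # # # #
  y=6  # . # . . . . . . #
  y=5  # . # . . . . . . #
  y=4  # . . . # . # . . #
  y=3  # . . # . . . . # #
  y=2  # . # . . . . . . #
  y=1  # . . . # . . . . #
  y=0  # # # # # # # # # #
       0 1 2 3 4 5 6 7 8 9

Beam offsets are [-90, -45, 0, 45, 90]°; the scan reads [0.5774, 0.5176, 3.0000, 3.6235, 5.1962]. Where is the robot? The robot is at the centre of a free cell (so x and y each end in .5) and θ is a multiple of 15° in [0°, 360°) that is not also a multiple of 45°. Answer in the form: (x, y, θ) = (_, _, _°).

The pose lattice has 40·16 = 640 candidates. Test each by forward raycasting.
  (8.5, 4.5, 285°): beam 1 = 1.5529 ≠ 0.5774 ✗
  (6.5, 2.5, 345°): beam 1 = 1.5529 ≠ 0.5774 ✗
  (7.5, 5.5, 30°): beam 1 = 1.7321 ≠ 0.5774 ✗
  (2.5, 1.5, 195°): beam 1 = 0.5176 ≠ 0.5774 ✗
  …
  (4.5, 2.5, 330°): r_1=0.5774, r_2=0.5176, r_3=3.0000, r_4=3.6235, r_5=5.1962 — all match ✓
Only this pose fits every beam.

(x, y, θ) = (4.5, 2.5, 330°)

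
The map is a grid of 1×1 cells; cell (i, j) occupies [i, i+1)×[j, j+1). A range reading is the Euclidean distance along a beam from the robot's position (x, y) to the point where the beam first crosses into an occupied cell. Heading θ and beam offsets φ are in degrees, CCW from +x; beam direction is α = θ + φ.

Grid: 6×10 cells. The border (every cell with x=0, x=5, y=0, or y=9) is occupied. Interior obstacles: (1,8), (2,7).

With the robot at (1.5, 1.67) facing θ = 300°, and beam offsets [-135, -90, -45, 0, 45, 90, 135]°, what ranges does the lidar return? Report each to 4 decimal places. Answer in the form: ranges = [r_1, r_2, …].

ranges = [0.5176, 0.5774, 0.6936, 0.7736, 2.5887, 4.0415, 5.5180]

beam 1: φ=-135°, α=165°
  d=(-0.9659,0.2588)  start (1,1)  tX=0.5176 tY=1.2750  stride 1/|dx|=1.0353 1/|dy|=3.8637
    cross x-line → (0,1), t=0.5176 (wall)
  → r_1 = 0.5176
beam 2: φ=-90°, α=210°
  d=(-0.8660,-0.5000)  start (1,1)  tX=0.5774 tY=1.3400  stride 1/|dx|=1.1547 1/|dy|=2.0000
    cross x-line → (0,1), t=0.5774 (wall)
  → r_2 = 0.5774
beam 3: φ=-45°, α=255°
  d=(-0.2588,-0.9659)  start (1,1)  tX=1.9319 tY=0.6936  stride 1/|dx|=3.8637 1/|dy|=1.0353
    cross y-line → (1,0), t=0.6936 (wall)
  → r_3 = 0.6936
beam 4: φ=0°, α=300°
  d=(0.5000,-0.8660)  start (1,1)  tX=1.0000 tY=0.7736  stride 1/|dx|=2.0000 1/|dy|=1.1547
    cross y-line → (1,0), t=0.7736 (wall)
  → r_4 = 0.7736
beam 5: φ=45°, α=345°
  d=(0.9659,-0.2588)  start (1,1)  tX=0.5176 tY=2.5887  stride 1/|dx|=1.0353 1/|dy|=3.8637
    cross x-line → (2,1), t=0.5176
    cross x-line → (3,1), t=1.5529
    cross x-line → (4,1), t=2.5882
    cross y-line → (4,0), t=2.5887 (wall)
  → r_5 = 2.5887
beam 6: φ=90°, α=30°
  d=(0.8660,0.5000)  start (1,1)  tX=0.5774 tY=0.6600  stride 1/|dx|=1.1547 1/|dy|=2.0000
    cross x-line → (2,1), t=0.5774
    cross y-line → (2,2), t=0.6600
    cross x-line → (3,2), t=1.7321
    cross y-line → (3,3), t=2.6600
    cross x-line → (4,3), t=2.8868
    cross x-line → (5,3), t=4.0415 (wall)
  → r_6 = 4.0415
beam 7: φ=135°, α=75°
  d=(0.2588,0.9659)  start (1,1)  tX=1.9319 tY=0.3416  stride 1/|dx|=3.8637 1/|dy|=1.0353
    cross y-line → (1,2), t=0.3416
    cross y-line → (1,3), t=1.3769
    cross x-line → (2,3), t=1.9319
    cross y-line → (2,4), t=2.4122
    cross y-line → (2,5), t=3.4475
    cross y-line → (2,6), t=4.4827
    cross y-line → (2,7), t=5.5180 (wall)
  → r_7 = 5.5180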